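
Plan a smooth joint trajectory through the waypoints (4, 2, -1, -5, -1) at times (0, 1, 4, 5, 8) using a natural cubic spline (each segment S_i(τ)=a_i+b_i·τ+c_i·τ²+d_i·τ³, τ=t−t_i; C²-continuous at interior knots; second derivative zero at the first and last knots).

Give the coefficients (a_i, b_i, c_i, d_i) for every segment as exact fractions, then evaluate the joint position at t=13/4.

Δ: Δ0=-2, Δ1=-1, Δ2=-4, Δ3=4/3
row 1: diag=8, rhs=6; c'=3/8, d'=3/4
row 2: denom=8−3·3/8=55/8; d'=(-18−3·3/4)/(55/8)=-162/55
row 3: denom=8−1·8/55=432/55; d'=(32−1·-162/55)/(432/55)=961/216
back: M3=961/216
back: M2=-162/55−8/55·961/216=-97/27
back: M1=3/4−3/8·-97/27=151/72
M: M0=0, M1=151/72, M2=-97/27, M3=961/216, M4=0
seg 0: a=4, c=M0/2=0, d=(M1−M0)/(6·1)=151/432, b=Δ0−h0·(2M0+M1)/6=-1015/432
seg 1: a=2, c=M1/2=151/144, d=(M2−M1)/(6·3)=-1229/3888, b=Δ1−h1·(2M1+M2)/6=-281/216
seg 2: a=-1, c=M2/2=-97/54, d=(M3−M2)/(6·1)=193/144, b=Δ2−h2·(2M2+M3)/6=-1531/432
seg 3: a=-5, c=M3/2=961/432, d=(M4−M3)/(6·3)=-961/3888, b=Δ3−h3·(2M3+M4)/6=-673/216
t_q=13/4 → seg 1, τ=9/4; S=2+-281/216·τ+151/144·τ²+-1229/3888·τ³=2399/3072

  seg 0: a=4 b=-1015/432 c=0 d=151/432
  seg 1: a=2 b=-281/216 c=151/144 d=-1229/3888
  seg 2: a=-1 b=-1531/432 c=-97/54 d=193/144
  seg 3: a=-5 b=-673/216 c=961/432 d=-961/3888
S(13/4) = 2399/3072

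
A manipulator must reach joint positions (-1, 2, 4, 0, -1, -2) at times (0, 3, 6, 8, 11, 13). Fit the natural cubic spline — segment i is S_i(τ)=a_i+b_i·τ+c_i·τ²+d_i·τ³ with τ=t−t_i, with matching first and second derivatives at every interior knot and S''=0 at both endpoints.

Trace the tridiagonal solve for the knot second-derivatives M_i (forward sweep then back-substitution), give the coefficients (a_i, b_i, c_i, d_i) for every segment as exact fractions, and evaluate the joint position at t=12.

Δ: Δ0=1, Δ1=2/3, Δ2=-2, Δ3=-1/3, Δ4=-1/2
row 1: diag=12, rhs=-2; c'=1/4, d'=-1/6
row 2: denom=10−3·1/4=37/4; d'=(-16−3·-1/6)/(37/4)=-62/37
row 3: denom=10−2·8/37=354/37; d'=(10−2·-62/37)/(354/37)=247/177
row 4: denom=10−3·37/118=1069/118; d'=(-1−3·247/177)/(1069/118)=-612/1069
back: M4=-612/1069
back: M3=247/177−37/118·-612/1069=5051/3207
back: M2=-62/37−8/37·5051/3207=-6466/3207
back: M1=-1/6−1/4·-6466/3207=1082/3207
M: M0=0, M1=1082/3207, M2=-6466/3207, M3=5051/3207, M4=-612/1069, M5=0
seg 0: a=-1, c=M0/2=0, d=(M1−M0)/(6·3)=541/28863, b=Δ0−h0·(2M0+M1)/6=2666/3207
seg 1: a=2, c=M1/2=541/3207, d=(M2−M1)/(6·3)=-1258/9621, b=Δ1−h1·(2M1+M2)/6=4289/3207
seg 2: a=4, c=M2/2=-3233/3207, d=(M3−M2)/(6·2)=3839/12828, b=Δ2−h2·(2M2+M3)/6=-3787/3207
seg 3: a=0, c=M3/2=5051/6414, d=(M4−M3)/(6·3)=-6887/57726, b=Δ3−h3·(2M3+M4)/6=-1734/1069
seg 4: a=-1, c=M4/2=-306/1069, d=(M5−M4)/(6·2)=51/1069, b=Δ4−h4·(2M4+M5)/6=-253/2138
t_q=12 → seg 4, τ=1; S=-1+-253/2138·τ+-306/1069·τ²+51/1069·τ³=-2901/2138

  seg 0: a=-1 b=2666/3207 c=0 d=541/28863
  seg 1: a=2 b=4289/3207 c=541/3207 d=-1258/9621
  seg 2: a=4 b=-3787/3207 c=-3233/3207 d=3839/12828
  seg 3: a=0 b=-1734/1069 c=5051/6414 d=-6887/57726
  seg 4: a=-1 b=-253/2138 c=-306/1069 d=51/1069
S(12) = -2901/2138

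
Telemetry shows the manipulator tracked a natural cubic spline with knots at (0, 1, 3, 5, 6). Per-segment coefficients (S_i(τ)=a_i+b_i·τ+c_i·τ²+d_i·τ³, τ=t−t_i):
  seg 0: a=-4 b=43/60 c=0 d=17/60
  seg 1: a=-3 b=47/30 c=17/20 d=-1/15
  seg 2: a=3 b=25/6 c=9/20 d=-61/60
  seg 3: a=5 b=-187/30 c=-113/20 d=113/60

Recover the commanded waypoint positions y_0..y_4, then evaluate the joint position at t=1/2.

y_0 = S_0(0) = a_0 = -4
y_1 = S_1(0) = a_1 = -3
y_2 = S_2(0) = a_2 = 3
y_3 = S_3(0) = a_3 = 5
y_4 = S_3(1) = -5
t_q=1/2 is in segment 0 (τ=1/2); S_0(τ)=-577/160

y_0=-4 y_1=-3 y_2=3 y_3=5 y_4=-5
S(1/2) = -577/160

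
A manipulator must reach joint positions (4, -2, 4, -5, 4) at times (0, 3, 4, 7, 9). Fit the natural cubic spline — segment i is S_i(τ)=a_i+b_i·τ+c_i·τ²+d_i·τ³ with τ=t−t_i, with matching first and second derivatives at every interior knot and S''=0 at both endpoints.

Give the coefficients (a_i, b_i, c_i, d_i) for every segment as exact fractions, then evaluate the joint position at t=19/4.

Δ: Δ0=-2, Δ1=6, Δ2=-3, Δ3=9/2
row 1: diag=8, rhs=48; c'=1/8, d'=6
row 2: denom=8−1·1/8=63/8; d'=(-54−1·6)/(63/8)=-160/21
row 3: denom=10−3·8/21=62/7; d'=(45−3·-160/21)/(62/7)=475/62
back: M3=475/62
back: M2=-160/21−8/21·475/62=-980/93
back: M1=6−1/8·-980/93=1361/186
M: M0=0, M1=1361/186, M2=-980/93, M3=475/62, M4=0
seg 0: a=4, c=M0/2=0, d=(M1−M0)/(6·3)=1361/3348, b=Δ0−h0·(2M0+M1)/6=-2105/372
seg 1: a=-2, c=M1/2=1361/372, d=(M2−M1)/(6·1)=-369/124, b=Δ1−h1·(2M1+M2)/6=989/186
seg 2: a=4, c=M2/2=-490/93, d=(M3−M2)/(6·3)=3385/3348, b=Δ2−h2·(2M2+M3)/6=1379/372
seg 3: a=-5, c=M3/2=475/124, d=(M4−M3)/(6·2)=-475/744, b=Δ3−h3·(2M3+M4)/6=-113/186
t_q=19/4 → seg 2, τ=3/4; S=4+1379/372·τ+-490/93·τ²+3385/3348·τ³=33673/7936

  seg 0: a=4 b=-2105/372 c=0 d=1361/3348
  seg 1: a=-2 b=989/186 c=1361/372 d=-369/124
  seg 2: a=4 b=1379/372 c=-490/93 d=3385/3348
  seg 3: a=-5 b=-113/186 c=475/124 d=-475/744
S(19/4) = 33673/7936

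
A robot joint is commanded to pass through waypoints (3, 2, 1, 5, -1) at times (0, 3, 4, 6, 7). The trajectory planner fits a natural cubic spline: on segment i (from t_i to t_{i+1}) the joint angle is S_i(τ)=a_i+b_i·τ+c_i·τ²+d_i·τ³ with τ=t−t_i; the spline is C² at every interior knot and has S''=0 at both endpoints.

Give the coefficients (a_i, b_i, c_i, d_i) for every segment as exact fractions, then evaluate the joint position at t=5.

  seg 0: a=3 b=124/375 c=0 d=-83/1125
  seg 1: a=2 b=-623/375 c=-83/125 d=497/375
  seg 2: a=1 b=74/75 c=414/125 d=-526/375
  seg 3: a=5 b=-974/375 c=-638/125 d=638/375
S(5) = 487/125

Δ: Δ0=-1/3, Δ1=-1, Δ2=2, Δ3=-6
row 1: diag=8, rhs=-4; c'=1/8, d'=-1/2
row 2: denom=6−1·1/8=47/8; d'=(18−1·-1/2)/(47/8)=148/47
row 3: denom=6−2·16/47=250/47; d'=(-48−2·148/47)/(250/47)=-1276/125
back: M3=-1276/125
back: M2=148/47−16/47·-1276/125=828/125
back: M1=-1/2−1/8·828/125=-166/125
M: M0=0, M1=-166/125, M2=828/125, M3=-1276/125, M4=0
seg 0: a=3, c=M0/2=0, d=(M1−M0)/(6·3)=-83/1125, b=Δ0−h0·(2M0+M1)/6=124/375
seg 1: a=2, c=M1/2=-83/125, d=(M2−M1)/(6·1)=497/375, b=Δ1−h1·(2M1+M2)/6=-623/375
seg 2: a=1, c=M2/2=414/125, d=(M3−M2)/(6·2)=-526/375, b=Δ2−h2·(2M2+M3)/6=74/75
seg 3: a=5, c=M3/2=-638/125, d=(M4−M3)/(6·1)=638/375, b=Δ3−h3·(2M3+M4)/6=-974/375
t_q=5 → seg 2, τ=1; S=1+74/75·τ+414/125·τ²+-526/375·τ³=487/125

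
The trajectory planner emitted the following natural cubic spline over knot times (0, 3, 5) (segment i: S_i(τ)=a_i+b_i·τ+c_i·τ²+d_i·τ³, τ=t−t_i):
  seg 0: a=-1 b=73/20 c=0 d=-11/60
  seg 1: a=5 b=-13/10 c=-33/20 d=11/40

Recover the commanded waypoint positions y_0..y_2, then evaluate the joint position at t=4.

y_0=-1 y_1=5 y_2=-2
S(4) = 93/40

y_0 = S_0(0) = a_0 = -1
y_1 = S_1(0) = a_1 = 5
y_2 = S_1(2) = -2
t_q=4 is in segment 1 (τ=1); S_1(τ)=93/40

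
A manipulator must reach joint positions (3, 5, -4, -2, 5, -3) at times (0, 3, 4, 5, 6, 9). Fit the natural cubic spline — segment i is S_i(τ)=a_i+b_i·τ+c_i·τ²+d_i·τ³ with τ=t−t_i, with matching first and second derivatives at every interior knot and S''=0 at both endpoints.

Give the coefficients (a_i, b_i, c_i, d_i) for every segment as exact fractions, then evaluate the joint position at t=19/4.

Δ: Δ0=2/3, Δ1=-9, Δ2=2, Δ3=7, Δ4=-8/3
row 1: diag=8, rhs=-58; c'=1/8, d'=-29/4
row 2: denom=4−1·1/8=31/8; d'=(66−1·-29/4)/(31/8)=586/31
row 3: denom=4−1·8/31=116/31; d'=(30−1·586/31)/(116/31)=86/29
row 4: denom=8−1·31/116=897/116; d'=(-58−1·86/29)/(897/116)=-544/69
back: M4=-544/69
back: M3=86/29−31/116·-544/69=350/69
back: M2=586/31−8/31·350/69=1214/69
back: M1=-29/4−1/8·1214/69=-652/69
M: M0=0, M1=-652/69, M2=1214/69, M3=350/69, M4=-544/69, M5=0
seg 0: a=3, c=M0/2=0, d=(M1−M0)/(6·3)=-326/621, b=Δ0−h0·(2M0+M1)/6=124/23
seg 1: a=5, c=M1/2=-326/69, d=(M2−M1)/(6·1)=311/69, b=Δ1−h1·(2M1+M2)/6=-202/23
seg 2: a=-4, c=M2/2=607/69, d=(M3−M2)/(6·1)=-48/23, b=Δ2−h2·(2M2+M3)/6=-325/69
seg 3: a=-2, c=M3/2=175/69, d=(M4−M3)/(6·1)=-149/69, b=Δ3−h3·(2M3+M4)/6=457/69
seg 4: a=5, c=M4/2=-272/69, d=(M5−M4)/(6·3)=272/621, b=Δ4−h4·(2M4+M5)/6=120/23
t_q=19/4 → seg 2, τ=3/4; S=-4+-325/69·τ+607/69·τ²+-48/23·τ³=-1275/368

  seg 0: a=3 b=124/23 c=0 d=-326/621
  seg 1: a=5 b=-202/23 c=-326/69 d=311/69
  seg 2: a=-4 b=-325/69 c=607/69 d=-48/23
  seg 3: a=-2 b=457/69 c=175/69 d=-149/69
  seg 4: a=5 b=120/23 c=-272/69 d=272/621
S(19/4) = -1275/368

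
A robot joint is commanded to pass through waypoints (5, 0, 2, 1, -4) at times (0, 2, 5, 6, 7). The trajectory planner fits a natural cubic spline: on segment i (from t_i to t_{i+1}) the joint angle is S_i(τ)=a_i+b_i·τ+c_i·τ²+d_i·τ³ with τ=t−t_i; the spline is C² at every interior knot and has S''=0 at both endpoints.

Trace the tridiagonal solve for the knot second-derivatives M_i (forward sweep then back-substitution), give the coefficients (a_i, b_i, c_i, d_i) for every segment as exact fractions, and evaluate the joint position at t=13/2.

Δ: Δ0=-5/2, Δ1=2/3, Δ2=-1, Δ3=-5
row 1: diag=10, rhs=19; c'=3/10, d'=19/10
row 2: denom=8−3·3/10=71/10; d'=(-10−3·19/10)/(71/10)=-157/71
row 3: denom=4−1·10/71=274/71; d'=(-24−1·-157/71)/(274/71)=-1547/274
back: M3=-1547/274
back: M2=-157/71−10/71·-1547/274=-194/137
back: M1=19/10−3/10·-194/137=637/274
M: M0=0, M1=637/274, M2=-194/137, M3=-1547/274, M4=0
seg 0: a=5, c=M0/2=0, d=(M1−M0)/(6·2)=637/3288, b=Δ0−h0·(2M0+M1)/6=-1346/411
seg 1: a=0, c=M1/2=637/548, d=(M2−M1)/(6·3)=-1025/4932, b=Δ1−h1·(2M1+M2)/6=-781/822
seg 2: a=2, c=M2/2=-97/137, d=(M3−M2)/(6·1)=-1159/1644, b=Δ2−h2·(2M2+M3)/6=679/1644
seg 3: a=1, c=M3/2=-1547/548, d=(M4−M3)/(6·1)=1547/1644, b=Δ3−h3·(2M3+M4)/6=-2563/822
t_q=13/2 → seg 3, τ=1/2; S=1+-2563/822·τ+-1547/548·τ²+1547/1644·τ³=-5029/4384

  seg 0: a=5 b=-1346/411 c=0 d=637/3288
  seg 1: a=0 b=-781/822 c=637/548 d=-1025/4932
  seg 2: a=2 b=679/1644 c=-97/137 d=-1159/1644
  seg 3: a=1 b=-2563/822 c=-1547/548 d=1547/1644
S(13/2) = -5029/4384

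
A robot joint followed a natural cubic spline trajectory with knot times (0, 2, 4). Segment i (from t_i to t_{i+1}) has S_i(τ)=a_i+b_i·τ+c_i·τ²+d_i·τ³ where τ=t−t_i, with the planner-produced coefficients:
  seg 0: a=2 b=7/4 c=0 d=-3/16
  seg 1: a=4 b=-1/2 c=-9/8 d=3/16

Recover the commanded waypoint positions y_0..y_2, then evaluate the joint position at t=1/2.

y_0=2 y_1=4 y_2=0
S(1/2) = 365/128

y_0 = S_0(0) = a_0 = 2
y_1 = S_1(0) = a_1 = 4
y_2 = S_1(2) = 0
t_q=1/2 is in segment 0 (τ=1/2); S_0(τ)=365/128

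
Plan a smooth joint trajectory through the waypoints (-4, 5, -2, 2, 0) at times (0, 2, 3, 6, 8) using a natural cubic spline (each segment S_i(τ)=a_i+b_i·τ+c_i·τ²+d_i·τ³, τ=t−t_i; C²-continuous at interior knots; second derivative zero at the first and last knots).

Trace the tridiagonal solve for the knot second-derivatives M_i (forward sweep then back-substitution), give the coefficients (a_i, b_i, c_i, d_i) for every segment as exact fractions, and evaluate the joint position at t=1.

  seg 0: a=-4 b=11057/1248 c=0 d=-5441/4992
  seg 1: a=5 b=-2633/624 c=-5441/832 d=9383/2496
  seg 2: a=-2 b=-15029/2496 c=1971/416 d=-439/576
  seg 3: a=2 b=1141/624 c=-1765/832 d=1765/4992
S(1) = 6273/1664

Δ: Δ0=9/2, Δ1=-7, Δ2=4/3, Δ3=-1
row 1: diag=6, rhs=-69; c'=1/6, d'=-23/2
row 2: denom=8−1·1/6=47/6; d'=(50−1·-23/2)/(47/6)=369/47
row 3: denom=10−3·18/47=416/47; d'=(-14−3·369/47)/(416/47)=-1765/416
back: M3=-1765/416
back: M2=369/47−18/47·-1765/416=1971/208
back: M1=-23/2−1/6·1971/208=-5441/416
M: M0=0, M1=-5441/416, M2=1971/208, M3=-1765/416, M4=0
seg 0: a=-4, c=M0/2=0, d=(M1−M0)/(6·2)=-5441/4992, b=Δ0−h0·(2M0+M1)/6=11057/1248
seg 1: a=5, c=M1/2=-5441/832, d=(M2−M1)/(6·1)=9383/2496, b=Δ1−h1·(2M1+M2)/6=-2633/624
seg 2: a=-2, c=M2/2=1971/416, d=(M3−M2)/(6·3)=-439/576, b=Δ2−h2·(2M2+M3)/6=-15029/2496
seg 3: a=2, c=M3/2=-1765/832, d=(M4−M3)/(6·2)=1765/4992, b=Δ3−h3·(2M3+M4)/6=1141/624
t_q=1 → seg 0, τ=1; S=-4+11057/1248·τ+0·τ²+-5441/4992·τ³=6273/1664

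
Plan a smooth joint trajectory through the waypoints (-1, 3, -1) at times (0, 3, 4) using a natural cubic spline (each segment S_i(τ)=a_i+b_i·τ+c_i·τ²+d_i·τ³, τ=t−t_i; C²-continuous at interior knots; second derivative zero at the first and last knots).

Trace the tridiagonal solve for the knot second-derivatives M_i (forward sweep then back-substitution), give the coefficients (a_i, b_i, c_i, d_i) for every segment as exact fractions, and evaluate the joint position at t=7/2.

Δ: Δ0=4/3, Δ1=-4
row 1: diag=8, rhs=-32; c'=1/8, d'=-4
back: M1=-4
M: M0=0, M1=-4, M2=0
seg 0: a=-1, c=M0/2=0, d=(M1−M0)/(6·3)=-2/9, b=Δ0−h0·(2M0+M1)/6=10/3
seg 1: a=3, c=M1/2=-2, d=(M2−M1)/(6·1)=2/3, b=Δ1−h1·(2M1+M2)/6=-8/3
t_q=7/2 → seg 1, τ=1/2; S=3+-8/3·τ+-2·τ²+2/3·τ³=5/4

  seg 0: a=-1 b=10/3 c=0 d=-2/9
  seg 1: a=3 b=-8/3 c=-2 d=2/3
S(7/2) = 5/4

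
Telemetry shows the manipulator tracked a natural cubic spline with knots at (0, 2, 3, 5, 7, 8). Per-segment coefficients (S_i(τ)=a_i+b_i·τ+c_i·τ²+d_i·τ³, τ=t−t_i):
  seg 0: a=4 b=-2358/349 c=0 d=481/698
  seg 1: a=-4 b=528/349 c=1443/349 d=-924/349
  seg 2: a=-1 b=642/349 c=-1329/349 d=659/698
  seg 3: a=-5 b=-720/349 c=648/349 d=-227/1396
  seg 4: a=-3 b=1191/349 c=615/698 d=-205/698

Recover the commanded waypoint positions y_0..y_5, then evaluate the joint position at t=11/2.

y_0 = S_0(0) = a_0 = 4
y_1 = S_1(0) = a_1 = -4
y_2 = S_2(0) = a_2 = -1
y_3 = S_3(0) = a_3 = -5
y_4 = S_4(0) = a_4 = -3
y_5 = S_4(1) = 1
t_q=11/2 is in segment 3 (τ=1/2); S_3(τ)=-62403/11168

y_0=4 y_1=-4 y_2=-1 y_3=-5 y_4=-3 y_5=1
S(11/2) = -62403/11168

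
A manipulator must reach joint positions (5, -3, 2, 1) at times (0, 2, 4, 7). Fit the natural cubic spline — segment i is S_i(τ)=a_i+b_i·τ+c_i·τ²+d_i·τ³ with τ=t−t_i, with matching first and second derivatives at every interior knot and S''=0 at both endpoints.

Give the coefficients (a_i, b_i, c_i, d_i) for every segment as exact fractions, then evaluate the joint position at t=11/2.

  seg 0: a=5 b=-334/57 c=0 d=53/114
  seg 1: a=-3 b=-16/57 c=53/19 d=-319/456
  seg 2: a=2 b=283/114 c=-107/76 d=107/684
S(11/2) = 1875/608

Δ: Δ0=-4, Δ1=5/2, Δ2=-1/3
row 1: diag=8, rhs=39; c'=1/4, d'=39/8
row 2: denom=10−2·1/4=19/2; d'=(-17−2·39/8)/(19/2)=-107/38
back: M2=-107/38
back: M1=39/8−1/4·-107/38=106/19
M: M0=0, M1=106/19, M2=-107/38, M3=0
seg 0: a=5, c=M0/2=0, d=(M1−M0)/(6·2)=53/114, b=Δ0−h0·(2M0+M1)/6=-334/57
seg 1: a=-3, c=M1/2=53/19, d=(M2−M1)/(6·2)=-319/456, b=Δ1−h1·(2M1+M2)/6=-16/57
seg 2: a=2, c=M2/2=-107/76, d=(M3−M2)/(6·3)=107/684, b=Δ2−h2·(2M2+M3)/6=283/114
t_q=11/2 → seg 2, τ=3/2; S=2+283/114·τ+-107/76·τ²+107/684·τ³=1875/608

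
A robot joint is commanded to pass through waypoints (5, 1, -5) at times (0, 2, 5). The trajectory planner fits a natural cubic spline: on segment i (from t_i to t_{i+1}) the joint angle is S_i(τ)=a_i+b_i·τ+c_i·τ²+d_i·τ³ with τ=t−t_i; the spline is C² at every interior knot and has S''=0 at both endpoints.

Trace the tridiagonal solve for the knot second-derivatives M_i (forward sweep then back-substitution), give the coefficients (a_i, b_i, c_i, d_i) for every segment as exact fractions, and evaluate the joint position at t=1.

  seg 0: a=5 b=-2 c=0 d=0
  seg 1: a=1 b=-2 c=0 d=0
S(1) = 3

Δ: Δ0=-2, Δ1=-2
row 1: diag=10, rhs=0; c'=3/10, d'=0
back: M1=0
M: M0=0, M1=0, M2=0
seg 0: a=5, c=M0/2=0, d=(M1−M0)/(6·2)=0, b=Δ0−h0·(2M0+M1)/6=-2
seg 1: a=1, c=M1/2=0, d=(M2−M1)/(6·3)=0, b=Δ1−h1·(2M1+M2)/6=-2
t_q=1 → seg 0, τ=1; S=5+-2·τ+0·τ²+0·τ³=3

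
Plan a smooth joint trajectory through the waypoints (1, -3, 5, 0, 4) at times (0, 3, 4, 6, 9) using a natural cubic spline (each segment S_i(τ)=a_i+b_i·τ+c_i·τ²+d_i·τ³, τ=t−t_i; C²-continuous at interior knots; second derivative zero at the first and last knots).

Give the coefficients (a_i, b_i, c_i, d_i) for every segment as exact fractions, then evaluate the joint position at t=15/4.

  seg 0: a=1 b=-415/73 c=0 d=953/1971
  seg 1: a=-3 b=538/73 c=953/219 d=-815/219
  seg 2: a=5 b=1075/219 c=-1492/219 d=2723/1752
  seg 3: a=0 b=-539/146 c=2201/876 d=-2201/7884
S(15/4) = 15909/4672

Δ: Δ0=-4/3, Δ1=8, Δ2=-5/2, Δ3=4/3
row 1: diag=8, rhs=56; c'=1/8, d'=7
row 2: denom=6−1·1/8=47/8; d'=(-63−1·7)/(47/8)=-560/47
row 3: denom=10−2·16/47=438/47; d'=(23−2·-560/47)/(438/47)=2201/438
back: M3=2201/438
back: M2=-560/47−16/47·2201/438=-2984/219
back: M1=7−1/8·-2984/219=1906/219
M: M0=0, M1=1906/219, M2=-2984/219, M3=2201/438, M4=0
seg 0: a=1, c=M0/2=0, d=(M1−M0)/(6·3)=953/1971, b=Δ0−h0·(2M0+M1)/6=-415/73
seg 1: a=-3, c=M1/2=953/219, d=(M2−M1)/(6·1)=-815/219, b=Δ1−h1·(2M1+M2)/6=538/73
seg 2: a=5, c=M2/2=-1492/219, d=(M3−M2)/(6·2)=2723/1752, b=Δ2−h2·(2M2+M3)/6=1075/219
seg 3: a=0, c=M3/2=2201/876, d=(M4−M3)/(6·3)=-2201/7884, b=Δ3−h3·(2M3+M4)/6=-539/146
t_q=15/4 → seg 1, τ=3/4; S=-3+538/73·τ+953/219·τ²+-815/219·τ³=15909/4672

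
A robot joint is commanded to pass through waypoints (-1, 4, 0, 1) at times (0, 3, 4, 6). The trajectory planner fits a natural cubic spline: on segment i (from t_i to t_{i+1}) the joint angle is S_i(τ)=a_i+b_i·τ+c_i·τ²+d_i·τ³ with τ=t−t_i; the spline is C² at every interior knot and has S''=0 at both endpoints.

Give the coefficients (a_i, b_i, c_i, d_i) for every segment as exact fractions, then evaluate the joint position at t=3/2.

  seg 0: a=-1 b=1163/282 c=0 d=-77/282
  seg 1: a=4 b=-458/141 c=-231/94 d=481/282
  seg 2: a=0 b=-859/282 c=125/47 d=-125/282
S(3/2) = 3207/752

Δ: Δ0=5/3, Δ1=-4, Δ2=1/2
row 1: diag=8, rhs=-34; c'=1/8, d'=-17/4
row 2: denom=6−1·1/8=47/8; d'=(27−1·-17/4)/(47/8)=250/47
back: M2=250/47
back: M1=-17/4−1/8·250/47=-231/47
M: M0=0, M1=-231/47, M2=250/47, M3=0
seg 0: a=-1, c=M0/2=0, d=(M1−M0)/(6·3)=-77/282, b=Δ0−h0·(2M0+M1)/6=1163/282
seg 1: a=4, c=M1/2=-231/94, d=(M2−M1)/(6·1)=481/282, b=Δ1−h1·(2M1+M2)/6=-458/141
seg 2: a=0, c=M2/2=125/47, d=(M3−M2)/(6·2)=-125/282, b=Δ2−h2·(2M2+M3)/6=-859/282
t_q=3/2 → seg 0, τ=3/2; S=-1+1163/282·τ+0·τ²+-77/282·τ³=3207/752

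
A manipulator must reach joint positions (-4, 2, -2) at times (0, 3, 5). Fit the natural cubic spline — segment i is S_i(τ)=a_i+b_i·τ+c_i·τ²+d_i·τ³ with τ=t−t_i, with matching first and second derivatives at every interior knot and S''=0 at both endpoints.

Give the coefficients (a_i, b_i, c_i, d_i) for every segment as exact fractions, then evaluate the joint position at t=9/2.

  seg 0: a=-4 b=16/5 c=0 d=-2/15
  seg 1: a=2 b=-2/5 c=-6/5 d=1/5
S(9/2) = -5/8

Δ: Δ0=2, Δ1=-2
row 1: diag=10, rhs=-24; c'=1/5, d'=-12/5
back: M1=-12/5
M: M0=0, M1=-12/5, M2=0
seg 0: a=-4, c=M0/2=0, d=(M1−M0)/(6·3)=-2/15, b=Δ0−h0·(2M0+M1)/6=16/5
seg 1: a=2, c=M1/2=-6/5, d=(M2−M1)/(6·2)=1/5, b=Δ1−h1·(2M1+M2)/6=-2/5
t_q=9/2 → seg 1, τ=3/2; S=2+-2/5·τ+-6/5·τ²+1/5·τ³=-5/8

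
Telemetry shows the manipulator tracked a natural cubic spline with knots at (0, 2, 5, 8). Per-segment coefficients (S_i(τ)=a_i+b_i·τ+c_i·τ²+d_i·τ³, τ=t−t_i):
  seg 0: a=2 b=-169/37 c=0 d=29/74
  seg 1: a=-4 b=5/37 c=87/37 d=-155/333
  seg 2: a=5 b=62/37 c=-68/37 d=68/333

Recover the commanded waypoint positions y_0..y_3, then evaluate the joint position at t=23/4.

y_0=2 y_1=-4 y_2=5 y_3=-1
S(23/4) = 3143/592

y_0 = S_0(0) = a_0 = 2
y_1 = S_1(0) = a_1 = -4
y_2 = S_2(0) = a_2 = 5
y_3 = S_2(3) = -1
t_q=23/4 is in segment 2 (τ=3/4); S_2(τ)=3143/592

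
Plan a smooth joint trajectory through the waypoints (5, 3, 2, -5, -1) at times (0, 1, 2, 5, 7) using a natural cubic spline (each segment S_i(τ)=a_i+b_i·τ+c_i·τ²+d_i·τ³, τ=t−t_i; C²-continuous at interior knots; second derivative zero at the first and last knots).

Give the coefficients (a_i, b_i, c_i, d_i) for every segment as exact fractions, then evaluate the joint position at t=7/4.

  seg 0: a=5 b=-968/411 c=0 d=146/411
  seg 1: a=3 b=-530/411 c=146/137 d=-319/411
  seg 2: a=2 b=-611/411 c=-173/137 d=403/1233
  seg 3: a=-5 b=-98/411 c=230/137 d=-115/411
S(7/4) = 20209/8768

Δ: Δ0=-2, Δ1=-1, Δ2=-7/3, Δ3=2
row 1: diag=4, rhs=6; c'=1/4, d'=3/2
row 2: denom=8−1·1/4=31/4; d'=(-8−1·3/2)/(31/4)=-38/31
row 3: denom=10−3·12/31=274/31; d'=(26−3·-38/31)/(274/31)=460/137
back: M3=460/137
back: M2=-38/31−12/31·460/137=-346/137
back: M1=3/2−1/4·-346/137=292/137
M: M0=0, M1=292/137, M2=-346/137, M3=460/137, M4=0
seg 0: a=5, c=M0/2=0, d=(M1−M0)/(6·1)=146/411, b=Δ0−h0·(2M0+M1)/6=-968/411
seg 1: a=3, c=M1/2=146/137, d=(M2−M1)/(6·1)=-319/411, b=Δ1−h1·(2M1+M2)/6=-530/411
seg 2: a=2, c=M2/2=-173/137, d=(M3−M2)/(6·3)=403/1233, b=Δ2−h2·(2M2+M3)/6=-611/411
seg 3: a=-5, c=M3/2=230/137, d=(M4−M3)/(6·2)=-115/411, b=Δ3−h3·(2M3+M4)/6=-98/411
t_q=7/4 → seg 1, τ=3/4; S=3+-530/411·τ+146/137·τ²+-319/411·τ³=20209/8768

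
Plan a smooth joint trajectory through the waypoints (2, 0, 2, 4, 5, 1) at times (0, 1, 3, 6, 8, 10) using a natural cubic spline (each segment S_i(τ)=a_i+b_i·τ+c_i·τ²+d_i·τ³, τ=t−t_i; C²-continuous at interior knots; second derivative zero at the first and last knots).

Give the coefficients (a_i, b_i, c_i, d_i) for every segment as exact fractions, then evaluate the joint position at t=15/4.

Δ: Δ0=-2, Δ1=1, Δ2=2/3, Δ3=1/2, Δ4=-2
row 1: diag=6, rhs=18; c'=1/3, d'=3
row 2: denom=10−2·1/3=28/3; d'=(-2−2·3)/(28/3)=-6/7
row 3: denom=10−3·9/28=253/28; d'=(-1−3·-6/7)/(253/28)=4/23
row 4: denom=8−2·56/253=1912/253; d'=(-15−2·4/23)/(1912/253)=-3883/1912
back: M4=-3883/1912
back: M3=4/23−56/253·-3883/1912=149/239
back: M2=-6/7−9/28·149/239=-1011/956
back: M1=3−1/3·-1011/956=3205/956
M: M0=0, M1=3205/956, M2=-1011/956, M3=149/239, M4=-3883/1912, M5=0
seg 0: a=2, c=M0/2=0, d=(M1−M0)/(6·1)=3205/5736, b=Δ0−h0·(2M0+M1)/6=-14677/5736
seg 1: a=0, c=M1/2=3205/1912, d=(M2−M1)/(6·2)=-527/1434, b=Δ1−h1·(2M1+M2)/6=-2531/2868
seg 2: a=2, c=M2/2=-1011/1912, d=(M3−M2)/(6·3)=1607/17208, b=Δ2−h2·(2M2+M3)/6=4051/2868
seg 3: a=4, c=M3/2=149/478, d=(M4−M3)/(6·2)=-5075/22944, b=Δ3−h3·(2M3+M4)/6=4367/5736
seg 4: a=5, c=M4/2=-3883/3824, d=(M5−M4)/(6·2)=3883/22944, b=Δ4−h4·(2M4+M5)/6=-1853/2868
t_q=15/4 → seg 2, τ=3/4; S=2+4051/2868·τ+-1011/1912·τ²+1607/17208·τ³=342793/122368

  seg 0: a=2 b=-14677/5736 c=0 d=3205/5736
  seg 1: a=0 b=-2531/2868 c=3205/1912 d=-527/1434
  seg 2: a=2 b=4051/2868 c=-1011/1912 d=1607/17208
  seg 3: a=4 b=4367/5736 c=149/478 d=-5075/22944
  seg 4: a=5 b=-1853/2868 c=-3883/3824 d=3883/22944
S(15/4) = 342793/122368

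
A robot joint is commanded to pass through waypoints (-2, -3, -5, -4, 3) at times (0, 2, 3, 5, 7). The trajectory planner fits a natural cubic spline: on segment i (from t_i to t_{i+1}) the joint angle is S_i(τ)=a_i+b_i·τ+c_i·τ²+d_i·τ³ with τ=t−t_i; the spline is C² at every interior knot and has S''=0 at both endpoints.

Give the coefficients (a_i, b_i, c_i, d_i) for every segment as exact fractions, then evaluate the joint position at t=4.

Δ: Δ0=-1/2, Δ1=-2, Δ2=1/2, Δ3=7/2
row 1: diag=6, rhs=-9; c'=1/6, d'=-3/2
row 2: denom=6−1·1/6=35/6; d'=(15−1·-3/2)/(35/6)=99/35
row 3: denom=8−2·12/35=256/35; d'=(18−2·99/35)/(256/35)=27/16
back: M3=27/16
back: M2=99/35−12/35·27/16=9/4
back: M1=-3/2−1/6·9/4=-15/8
M: M0=0, M1=-15/8, M2=9/4, M3=27/16, M4=0
seg 0: a=-2, c=M0/2=0, d=(M1−M0)/(6·2)=-5/32, b=Δ0−h0·(2M0+M1)/6=1/8
seg 1: a=-3, c=M1/2=-15/16, d=(M2−M1)/(6·1)=11/16, b=Δ1−h1·(2M1+M2)/6=-7/4
seg 2: a=-5, c=M2/2=9/8, d=(M3−M2)/(6·2)=-3/64, b=Δ2−h2·(2M2+M3)/6=-25/16
seg 3: a=-4, c=M3/2=27/32, d=(M4−M3)/(6·2)=-9/64, b=Δ3−h3·(2M3+M4)/6=19/8
t_q=4 → seg 2, τ=1; S=-5+-25/16·τ+9/8·τ²+-3/64·τ³=-351/64

  seg 0: a=-2 b=1/8 c=0 d=-5/32
  seg 1: a=-3 b=-7/4 c=-15/16 d=11/16
  seg 2: a=-5 b=-25/16 c=9/8 d=-3/64
  seg 3: a=-4 b=19/8 c=27/32 d=-9/64
S(4) = -351/64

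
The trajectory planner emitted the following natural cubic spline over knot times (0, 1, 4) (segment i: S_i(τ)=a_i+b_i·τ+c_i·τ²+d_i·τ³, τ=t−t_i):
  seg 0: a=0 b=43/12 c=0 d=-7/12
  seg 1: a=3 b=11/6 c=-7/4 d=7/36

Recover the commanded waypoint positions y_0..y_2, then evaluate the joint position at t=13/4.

y_0 = S_0(0) = a_0 = 0
y_1 = S_1(0) = a_1 = 3
y_2 = S_1(3) = -2
t_q=13/4 is in segment 1 (τ=9/4); S_1(τ)=123/256

y_0=0 y_1=3 y_2=-2
S(13/4) = 123/256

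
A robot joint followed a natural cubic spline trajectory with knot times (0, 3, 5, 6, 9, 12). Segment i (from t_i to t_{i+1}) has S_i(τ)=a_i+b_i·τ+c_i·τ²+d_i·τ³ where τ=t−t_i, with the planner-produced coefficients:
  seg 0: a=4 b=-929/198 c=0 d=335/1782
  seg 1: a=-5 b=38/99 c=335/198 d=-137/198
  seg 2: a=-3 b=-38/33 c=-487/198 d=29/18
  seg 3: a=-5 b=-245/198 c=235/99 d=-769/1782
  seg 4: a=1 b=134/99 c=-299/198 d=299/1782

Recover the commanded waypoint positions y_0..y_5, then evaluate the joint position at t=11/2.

y_0=4 y_1=-5 y_2=-3 y_3=-5 y_4=1 y_5=-4
S(11/2) = -6319/1584

y_0 = S_0(0) = a_0 = 4
y_1 = S_1(0) = a_1 = -5
y_2 = S_2(0) = a_2 = -3
y_3 = S_3(0) = a_3 = -5
y_4 = S_4(0) = a_4 = 1
y_5 = S_4(3) = -4
t_q=11/2 is in segment 2 (τ=1/2); S_2(τ)=-6319/1584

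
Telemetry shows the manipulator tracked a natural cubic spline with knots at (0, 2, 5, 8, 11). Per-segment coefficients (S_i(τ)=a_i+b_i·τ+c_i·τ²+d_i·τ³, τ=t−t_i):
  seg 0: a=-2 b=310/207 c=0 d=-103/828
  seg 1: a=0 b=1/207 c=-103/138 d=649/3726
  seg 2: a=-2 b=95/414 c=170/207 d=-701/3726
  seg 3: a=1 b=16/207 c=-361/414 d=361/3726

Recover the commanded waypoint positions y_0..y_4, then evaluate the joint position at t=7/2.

y_0=-2 y_1=0 y_2=-2 y_3=1 y_4=-4
S(7/2) = -399/368

y_0 = S_0(0) = a_0 = -2
y_1 = S_1(0) = a_1 = 0
y_2 = S_2(0) = a_2 = -2
y_3 = S_3(0) = a_3 = 1
y_4 = S_3(3) = -4
t_q=7/2 is in segment 1 (τ=3/2); S_1(τ)=-399/368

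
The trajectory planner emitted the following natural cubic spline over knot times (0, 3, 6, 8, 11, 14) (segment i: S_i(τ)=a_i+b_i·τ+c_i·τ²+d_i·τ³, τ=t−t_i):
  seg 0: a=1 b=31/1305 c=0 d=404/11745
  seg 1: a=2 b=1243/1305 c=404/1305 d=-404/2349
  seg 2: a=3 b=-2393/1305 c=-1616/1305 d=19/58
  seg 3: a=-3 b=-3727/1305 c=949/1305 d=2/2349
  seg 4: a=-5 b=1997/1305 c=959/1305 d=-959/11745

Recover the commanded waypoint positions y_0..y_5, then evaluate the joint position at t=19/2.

y_0=1 y_1=2 y_2=3 y_3=-3 y_4=-5 y_5=4
S(19/2) = -1637/290

y_0 = S_0(0) = a_0 = 1
y_1 = S_1(0) = a_1 = 2
y_2 = S_2(0) = a_2 = 3
y_3 = S_3(0) = a_3 = -3
y_4 = S_4(0) = a_4 = -5
y_5 = S_4(3) = 4
t_q=19/2 is in segment 3 (τ=3/2); S_3(τ)=-1637/290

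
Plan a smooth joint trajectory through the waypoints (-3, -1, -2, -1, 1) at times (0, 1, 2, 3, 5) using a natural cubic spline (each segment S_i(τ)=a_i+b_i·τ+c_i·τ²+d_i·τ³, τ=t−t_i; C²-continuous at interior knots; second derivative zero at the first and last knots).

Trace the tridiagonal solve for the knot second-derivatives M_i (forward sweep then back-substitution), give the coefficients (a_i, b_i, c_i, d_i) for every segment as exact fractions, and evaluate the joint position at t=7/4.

Δ: Δ0=2, Δ1=-1, Δ2=1, Δ3=1
row 1: diag=4, rhs=-18; c'=1/4, d'=-9/2
row 2: denom=4−1·1/4=15/4; d'=(12−1·-9/2)/(15/4)=22/5
row 3: denom=6−1·4/15=86/15; d'=(0−1·22/5)/(86/15)=-33/43
back: M3=-33/43
back: M2=22/5−4/15·-33/43=198/43
back: M1=-9/2−1/4·198/43=-243/43
M: M0=0, M1=-243/43, M2=198/43, M3=-33/43, M4=0
seg 0: a=-3, c=M0/2=0, d=(M1−M0)/(6·1)=-81/86, b=Δ0−h0·(2M0+M1)/6=253/86
seg 1: a=-1, c=M1/2=-243/86, d=(M2−M1)/(6·1)=147/86, b=Δ1−h1·(2M1+M2)/6=5/43
seg 2: a=-2, c=M2/2=99/43, d=(M3−M2)/(6·1)=-77/86, b=Δ2−h2·(2M2+M3)/6=-35/86
seg 3: a=-1, c=M3/2=-33/86, d=(M4−M3)/(6·2)=11/172, b=Δ3−h3·(2M3+M4)/6=65/43
t_q=7/4 → seg 1, τ=3/4; S=-1+5/43·τ+-243/86·τ²+147/86·τ³=-9803/5504

  seg 0: a=-3 b=253/86 c=0 d=-81/86
  seg 1: a=-1 b=5/43 c=-243/86 d=147/86
  seg 2: a=-2 b=-35/86 c=99/43 d=-77/86
  seg 3: a=-1 b=65/43 c=-33/86 d=11/172
S(7/4) = -9803/5504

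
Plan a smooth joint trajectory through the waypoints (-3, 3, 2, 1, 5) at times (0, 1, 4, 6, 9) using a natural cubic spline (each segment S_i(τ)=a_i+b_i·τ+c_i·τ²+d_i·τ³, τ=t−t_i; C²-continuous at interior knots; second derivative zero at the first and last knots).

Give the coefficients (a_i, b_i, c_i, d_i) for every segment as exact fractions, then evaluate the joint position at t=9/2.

  seg 0: a=-3 b=2330/339 c=0 d=-296/339
  seg 1: a=3 b=1442/339 c=-296/113 d=1109/3051
  seg 2: a=2 b=-559/339 c=221/339 d=-35/904
  seg 3: a=1 b=335/678 c=569/1356 d=-569/12204
S(9/2) = 9645/7232

Δ: Δ0=6, Δ1=-1/3, Δ2=-1/2, Δ3=4/3
row 1: diag=8, rhs=-38; c'=3/8, d'=-19/4
row 2: denom=10−3·3/8=71/8; d'=(-1−3·-19/4)/(71/8)=106/71
row 3: denom=10−2·16/71=678/71; d'=(11−2·106/71)/(678/71)=569/678
back: M3=569/678
back: M2=106/71−16/71·569/678=442/339
back: M1=-19/4−3/8·442/339=-592/113
M: M0=0, M1=-592/113, M2=442/339, M3=569/678, M4=0
seg 0: a=-3, c=M0/2=0, d=(M1−M0)/(6·1)=-296/339, b=Δ0−h0·(2M0+M1)/6=2330/339
seg 1: a=3, c=M1/2=-296/113, d=(M2−M1)/(6·3)=1109/3051, b=Δ1−h1·(2M1+M2)/6=1442/339
seg 2: a=2, c=M2/2=221/339, d=(M3−M2)/(6·2)=-35/904, b=Δ2−h2·(2M2+M3)/6=-559/339
seg 3: a=1, c=M3/2=569/1356, d=(M4−M3)/(6·3)=-569/12204, b=Δ3−h3·(2M3+M4)/6=335/678
t_q=9/2 → seg 2, τ=1/2; S=2+-559/339·τ+221/339·τ²+-35/904·τ³=9645/7232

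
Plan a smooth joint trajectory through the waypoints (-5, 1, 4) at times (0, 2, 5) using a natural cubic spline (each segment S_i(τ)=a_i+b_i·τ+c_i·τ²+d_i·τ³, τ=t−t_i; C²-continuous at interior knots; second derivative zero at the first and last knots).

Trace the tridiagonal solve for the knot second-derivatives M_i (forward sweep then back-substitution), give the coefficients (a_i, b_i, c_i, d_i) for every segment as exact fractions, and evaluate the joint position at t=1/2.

  seg 0: a=-5 b=17/5 c=0 d=-1/10
  seg 1: a=1 b=11/5 c=-3/5 d=1/15
S(1/2) = -53/16

Δ: Δ0=3, Δ1=1
row 1: diag=10, rhs=-12; c'=3/10, d'=-6/5
back: M1=-6/5
M: M0=0, M1=-6/5, M2=0
seg 0: a=-5, c=M0/2=0, d=(M1−M0)/(6·2)=-1/10, b=Δ0−h0·(2M0+M1)/6=17/5
seg 1: a=1, c=M1/2=-3/5, d=(M2−M1)/(6·3)=1/15, b=Δ1−h1·(2M1+M2)/6=11/5
t_q=1/2 → seg 0, τ=1/2; S=-5+17/5·τ+0·τ²+-1/10·τ³=-53/16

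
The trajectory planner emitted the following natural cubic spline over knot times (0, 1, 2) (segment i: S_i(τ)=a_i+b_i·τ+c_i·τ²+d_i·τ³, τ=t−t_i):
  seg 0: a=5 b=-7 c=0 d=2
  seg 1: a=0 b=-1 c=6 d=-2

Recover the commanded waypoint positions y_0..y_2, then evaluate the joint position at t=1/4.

y_0 = S_0(0) = a_0 = 5
y_1 = S_1(0) = a_1 = 0
y_2 = S_1(1) = 3
t_q=1/4 is in segment 0 (τ=1/4); S_0(τ)=105/32

y_0=5 y_1=0 y_2=3
S(1/4) = 105/32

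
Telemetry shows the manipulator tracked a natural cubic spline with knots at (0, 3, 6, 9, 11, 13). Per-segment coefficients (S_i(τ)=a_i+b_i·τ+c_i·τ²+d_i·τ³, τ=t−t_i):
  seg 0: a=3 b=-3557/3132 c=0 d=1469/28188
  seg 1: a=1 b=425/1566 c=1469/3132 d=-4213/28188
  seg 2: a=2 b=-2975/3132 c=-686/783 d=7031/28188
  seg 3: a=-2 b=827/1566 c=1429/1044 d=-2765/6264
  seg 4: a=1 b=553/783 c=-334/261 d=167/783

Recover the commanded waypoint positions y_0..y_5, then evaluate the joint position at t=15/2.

y_0 = S_0(0) = a_0 = 3
y_1 = S_1(0) = a_1 = 1
y_2 = S_2(0) = a_2 = 2
y_3 = S_3(0) = a_3 = -2
y_4 = S_4(0) = a_4 = 1
y_5 = S_4(2) = -1
t_q=15/2 is in segment 2 (τ=3/2); S_2(τ)=-1543/2784

y_0=3 y_1=1 y_2=2 y_3=-2 y_4=1 y_5=-1
S(15/2) = -1543/2784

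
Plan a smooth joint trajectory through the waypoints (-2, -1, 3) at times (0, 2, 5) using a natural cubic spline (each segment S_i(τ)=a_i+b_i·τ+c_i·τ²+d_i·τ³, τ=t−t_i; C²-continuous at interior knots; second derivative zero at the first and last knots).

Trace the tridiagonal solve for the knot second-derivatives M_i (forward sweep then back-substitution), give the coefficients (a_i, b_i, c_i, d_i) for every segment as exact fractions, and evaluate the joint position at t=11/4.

Δ: Δ0=1/2, Δ1=4/3
row 1: diag=10, rhs=5; c'=3/10, d'=1/2
back: M1=1/2
M: M0=0, M1=1/2, M2=0
seg 0: a=-2, c=M0/2=0, d=(M1−M0)/(6·2)=1/24, b=Δ0−h0·(2M0+M1)/6=1/3
seg 1: a=-1, c=M1/2=1/4, d=(M2−M1)/(6·3)=-1/36, b=Δ1−h1·(2M1+M2)/6=5/6
t_q=11/4 → seg 1, τ=3/4; S=-1+5/6·τ+1/4·τ²+-1/36·τ³=-63/256

  seg 0: a=-2 b=1/3 c=0 d=1/24
  seg 1: a=-1 b=5/6 c=1/4 d=-1/36
S(11/4) = -63/256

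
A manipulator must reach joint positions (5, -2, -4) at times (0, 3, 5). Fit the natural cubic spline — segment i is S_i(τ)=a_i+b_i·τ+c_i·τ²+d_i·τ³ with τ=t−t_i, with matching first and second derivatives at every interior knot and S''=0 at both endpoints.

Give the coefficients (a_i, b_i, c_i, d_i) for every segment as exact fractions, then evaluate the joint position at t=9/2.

Δ: Δ0=-7/3, Δ1=-1
row 1: diag=10, rhs=8; c'=1/5, d'=4/5
back: M1=4/5
M: M0=0, M1=4/5, M2=0
seg 0: a=5, c=M0/2=0, d=(M1−M0)/(6·3)=2/45, b=Δ0−h0·(2M0+M1)/6=-41/15
seg 1: a=-2, c=M1/2=2/5, d=(M2−M1)/(6·2)=-1/15, b=Δ1−h1·(2M1+M2)/6=-23/15
t_q=9/2 → seg 1, τ=3/2; S=-2+-23/15·τ+2/5·τ²+-1/15·τ³=-29/8

  seg 0: a=5 b=-41/15 c=0 d=2/45
  seg 1: a=-2 b=-23/15 c=2/5 d=-1/15
S(9/2) = -29/8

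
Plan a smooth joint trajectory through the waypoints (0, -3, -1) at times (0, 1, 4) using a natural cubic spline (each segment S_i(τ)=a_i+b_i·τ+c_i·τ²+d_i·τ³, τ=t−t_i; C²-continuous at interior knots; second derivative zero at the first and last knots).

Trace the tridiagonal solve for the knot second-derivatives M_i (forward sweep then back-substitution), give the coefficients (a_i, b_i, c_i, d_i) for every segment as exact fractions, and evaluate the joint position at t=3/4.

  seg 0: a=0 b=-83/24 c=0 d=11/24
  seg 1: a=-3 b=-25/12 c=11/8 d=-11/72
S(3/4) = -1229/512

Δ: Δ0=-3, Δ1=2/3
row 1: diag=8, rhs=22; c'=3/8, d'=11/4
back: M1=11/4
M: M0=0, M1=11/4, M2=0
seg 0: a=0, c=M0/2=0, d=(M1−M0)/(6·1)=11/24, b=Δ0−h0·(2M0+M1)/6=-83/24
seg 1: a=-3, c=M1/2=11/8, d=(M2−M1)/(6·3)=-11/72, b=Δ1−h1·(2M1+M2)/6=-25/12
t_q=3/4 → seg 0, τ=3/4; S=0+-83/24·τ+0·τ²+11/24·τ³=-1229/512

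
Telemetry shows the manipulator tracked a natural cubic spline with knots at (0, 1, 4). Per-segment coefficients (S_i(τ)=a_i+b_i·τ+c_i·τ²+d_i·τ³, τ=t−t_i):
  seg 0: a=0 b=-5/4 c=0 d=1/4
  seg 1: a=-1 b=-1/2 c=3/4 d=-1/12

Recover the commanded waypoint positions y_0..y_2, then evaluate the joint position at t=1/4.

y_0 = S_0(0) = a_0 = 0
y_1 = S_1(0) = a_1 = -1
y_2 = S_1(3) = 2
t_q=1/4 is in segment 0 (τ=1/4); S_0(τ)=-79/256

y_0=0 y_1=-1 y_2=2
S(1/4) = -79/256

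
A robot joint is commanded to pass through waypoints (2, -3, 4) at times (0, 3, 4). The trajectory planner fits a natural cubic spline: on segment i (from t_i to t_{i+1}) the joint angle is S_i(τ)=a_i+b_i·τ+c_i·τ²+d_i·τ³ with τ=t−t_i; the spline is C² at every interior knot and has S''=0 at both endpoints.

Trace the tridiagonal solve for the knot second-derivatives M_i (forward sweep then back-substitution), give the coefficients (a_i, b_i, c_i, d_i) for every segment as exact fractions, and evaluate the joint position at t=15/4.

  seg 0: a=2 b=-59/12 c=0 d=13/36
  seg 1: a=-3 b=29/6 c=13/4 d=-13/12
S(15/4) = 511/256

Δ: Δ0=-5/3, Δ1=7
row 1: diag=8, rhs=52; c'=1/8, d'=13/2
back: M1=13/2
M: M0=0, M1=13/2, M2=0
seg 0: a=2, c=M0/2=0, d=(M1−M0)/(6·3)=13/36, b=Δ0−h0·(2M0+M1)/6=-59/12
seg 1: a=-3, c=M1/2=13/4, d=(M2−M1)/(6·1)=-13/12, b=Δ1−h1·(2M1+M2)/6=29/6
t_q=15/4 → seg 1, τ=3/4; S=-3+29/6·τ+13/4·τ²+-13/12·τ³=511/256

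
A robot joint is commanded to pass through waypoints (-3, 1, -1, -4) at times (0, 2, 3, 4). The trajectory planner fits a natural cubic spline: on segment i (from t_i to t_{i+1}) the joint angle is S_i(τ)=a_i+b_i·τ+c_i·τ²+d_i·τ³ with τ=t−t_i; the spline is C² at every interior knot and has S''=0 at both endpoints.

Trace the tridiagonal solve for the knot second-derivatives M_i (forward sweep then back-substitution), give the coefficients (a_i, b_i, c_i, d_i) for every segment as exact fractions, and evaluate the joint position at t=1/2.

Δ: Δ0=2, Δ1=-2, Δ2=-3
row 1: diag=6, rhs=-24; c'=1/6, d'=-4
row 2: denom=4−1·1/6=23/6; d'=(-6−1·-4)/(23/6)=-12/23
back: M2=-12/23
back: M1=-4−1/6·-12/23=-90/23
M: M0=0, M1=-90/23, M2=-12/23, M3=0
seg 0: a=-3, c=M0/2=0, d=(M1−M0)/(6·2)=-15/46, b=Δ0−h0·(2M0+M1)/6=76/23
seg 1: a=1, c=M1/2=-45/23, d=(M2−M1)/(6·1)=13/23, b=Δ1−h1·(2M1+M2)/6=-14/23
seg 2: a=-1, c=M2/2=-6/23, d=(M3−M2)/(6·1)=2/23, b=Δ2−h2·(2M2+M3)/6=-65/23
t_q=1/2 → seg 0, τ=1/2; S=-3+76/23·τ+0·τ²+-15/46·τ³=-511/368

  seg 0: a=-3 b=76/23 c=0 d=-15/46
  seg 1: a=1 b=-14/23 c=-45/23 d=13/23
  seg 2: a=-1 b=-65/23 c=-6/23 d=2/23
S(1/2) = -511/368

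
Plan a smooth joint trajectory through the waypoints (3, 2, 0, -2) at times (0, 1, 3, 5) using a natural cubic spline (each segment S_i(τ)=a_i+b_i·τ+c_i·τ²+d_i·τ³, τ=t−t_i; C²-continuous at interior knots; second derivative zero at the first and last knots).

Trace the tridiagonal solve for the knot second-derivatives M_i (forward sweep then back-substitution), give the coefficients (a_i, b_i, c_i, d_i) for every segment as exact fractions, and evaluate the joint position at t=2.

Δ: Δ0=-1, Δ1=-1, Δ2=-1
row 1: diag=6, rhs=0; c'=1/3, d'=0
row 2: denom=8−2·1/3=22/3; d'=(0−2·0)/(22/3)=0
back: M2=0
back: M1=0−1/3·0=0
M: M0=0, M1=0, M2=0, M3=0
seg 0: a=3, c=M0/2=0, d=(M1−M0)/(6·1)=0, b=Δ0−h0·(2M0+M1)/6=-1
seg 1: a=2, c=M1/2=0, d=(M2−M1)/(6·2)=0, b=Δ1−h1·(2M1+M2)/6=-1
seg 2: a=0, c=M2/2=0, d=(M3−M2)/(6·2)=0, b=Δ2−h2·(2M2+M3)/6=-1
t_q=2 → seg 1, τ=1; S=2+-1·τ+0·τ²+0·τ³=1

  seg 0: a=3 b=-1 c=0 d=0
  seg 1: a=2 b=-1 c=0 d=0
  seg 2: a=0 b=-1 c=0 d=0
S(2) = 1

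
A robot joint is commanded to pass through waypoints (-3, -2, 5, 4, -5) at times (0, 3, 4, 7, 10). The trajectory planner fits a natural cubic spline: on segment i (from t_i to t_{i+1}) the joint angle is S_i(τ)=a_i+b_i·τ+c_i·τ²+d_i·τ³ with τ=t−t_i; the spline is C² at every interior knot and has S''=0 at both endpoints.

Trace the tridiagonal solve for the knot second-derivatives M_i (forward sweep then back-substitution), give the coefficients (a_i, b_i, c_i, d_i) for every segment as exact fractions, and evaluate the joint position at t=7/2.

Δ: Δ0=1/3, Δ1=7, Δ2=-1/3, Δ3=-3
row 1: diag=8, rhs=40; c'=1/8, d'=5
row 2: denom=8−1·1/8=63/8; d'=(-44−1·5)/(63/8)=-56/9
row 3: denom=12−3·8/21=76/7; d'=(-16−3·-56/9)/(76/7)=14/57
back: M3=14/57
back: M2=-56/9−8/21·14/57=-120/19
back: M1=5−1/8·-120/19=110/19
M: M0=0, M1=110/19, M2=-120/19, M3=14/57, M4=0
seg 0: a=-3, c=M0/2=0, d=(M1−M0)/(6·3)=55/171, b=Δ0−h0·(2M0+M1)/6=-146/57
seg 1: a=-2, c=M1/2=55/19, d=(M2−M1)/(6·1)=-115/57, b=Δ1−h1·(2M1+M2)/6=349/57
seg 2: a=5, c=M2/2=-60/19, d=(M3−M2)/(6·3)=187/513, b=Δ2−h2·(2M2+M3)/6=334/57
seg 3: a=4, c=M3/2=7/57, d=(M4−M3)/(6·3)=-7/513, b=Δ3−h3·(2M3+M4)/6=-185/57
t_q=7/2 → seg 1, τ=1/2; S=-2+349/57·τ+55/19·τ²+-115/57·τ³=233/152

  seg 0: a=-3 b=-146/57 c=0 d=55/171
  seg 1: a=-2 b=349/57 c=55/19 d=-115/57
  seg 2: a=5 b=334/57 c=-60/19 d=187/513
  seg 3: a=4 b=-185/57 c=7/57 d=-7/513
S(7/2) = 233/152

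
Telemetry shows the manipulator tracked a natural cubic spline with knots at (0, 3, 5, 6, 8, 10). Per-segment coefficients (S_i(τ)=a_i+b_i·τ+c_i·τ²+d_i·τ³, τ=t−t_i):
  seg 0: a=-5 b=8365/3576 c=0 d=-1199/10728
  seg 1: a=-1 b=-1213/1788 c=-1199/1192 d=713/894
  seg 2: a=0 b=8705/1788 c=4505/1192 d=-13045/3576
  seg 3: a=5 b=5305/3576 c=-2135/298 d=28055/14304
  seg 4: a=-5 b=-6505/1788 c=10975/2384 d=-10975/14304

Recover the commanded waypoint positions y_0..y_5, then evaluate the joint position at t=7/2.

y_0 = S_0(0) = a_0 = -5
y_1 = S_1(0) = a_1 = -1
y_2 = S_2(0) = a_2 = 0
y_3 = S_3(0) = a_3 = 5
y_4 = S_4(0) = a_4 = -5
y_5 = S_4(2) = 0
t_q=7/2 is in segment 1 (τ=1/2); S_1(τ)=-7109/4768

y_0=-5 y_1=-1 y_2=0 y_3=5 y_4=-5 y_5=0
S(7/2) = -7109/4768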